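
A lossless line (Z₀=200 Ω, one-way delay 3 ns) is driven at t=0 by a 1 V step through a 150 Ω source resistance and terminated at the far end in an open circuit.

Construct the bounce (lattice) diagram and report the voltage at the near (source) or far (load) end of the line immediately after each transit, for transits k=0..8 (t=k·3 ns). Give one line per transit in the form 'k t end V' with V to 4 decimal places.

0 0 source 0.5714
1 3 load 1.1429
2 6 source 1.0612
3 9 load 0.9796
4 12 source 0.9913
5 15 load 1.0029
6 18 source 1.0012
7 21 load 0.9996
8 24 source 0.9998

Γ_L=1.000000, Γ_S=-0.142857; launch V₁=1·200/350=0.571429
k=0 src: V=0.5714
k=1 load: inc=0.571429, refl=0.571429·1.000000=0.5714; V=0.000000+0.571429+0.571429=1.1429
k=2 src: inc=0.571429, refl=0.571429·-0.142857=-0.0816; V=0.571429+0.571429+-0.081633=1.0612
k=3 load: inc=-0.081633, refl=-0.081633·1.000000=-0.0816; V=1.142857+-0.081633+-0.081633=0.9796
k=4 src: inc=-0.081633, refl=-0.081633·-0.142857=0.0117; V=1.061224+-0.081633+0.011662=0.9913
k=5 load: inc=0.011662, refl=0.011662·1.000000=0.0117; V=0.979592+0.011662+0.011662=1.0029
k=6 src: inc=0.011662, refl=0.011662·-0.142857=-0.0017; V=0.991254+0.011662+-0.001666=1.0012
k=7 load: inc=-0.001666, refl=-0.001666·1.000000=-0.0017; V=1.002915+-0.001666+-0.001666=0.9996
k=8 src: inc=-0.001666, refl=-0.001666·-0.142857=0.0002; V=1.001249+-0.001666+0.000238=0.9998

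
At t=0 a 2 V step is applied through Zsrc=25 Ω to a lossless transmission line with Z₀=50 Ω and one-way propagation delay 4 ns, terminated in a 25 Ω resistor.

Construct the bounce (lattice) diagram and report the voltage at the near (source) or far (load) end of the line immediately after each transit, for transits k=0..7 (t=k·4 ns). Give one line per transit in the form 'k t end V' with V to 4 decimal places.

Γ_L=-0.333333, Γ_S=-0.333333; launch V₁=2·50/75=1.333333
k=0 src: V=1.3333
k=1 load: inc=1.333333, refl=1.333333·-0.333333=-0.4444; V=0.000000+1.333333+-0.444444=0.8889
k=2 src: inc=-0.444444, refl=-0.444444·-0.333333=0.1481; V=1.333333+-0.444444+0.148148=1.0370
k=3 load: inc=0.148148, refl=0.148148·-0.333333=-0.0494; V=0.888889+0.148148+-0.049383=0.9877
k=4 src: inc=-0.049383, refl=-0.049383·-0.333333=0.0165; V=1.037037+-0.049383+0.016461=1.0041
k=5 load: inc=0.016461, refl=0.016461·-0.333333=-0.0055; V=0.987654+0.016461+-0.005487=0.9986
k=6 src: inc=-0.005487, refl=-0.005487·-0.333333=0.0018; V=1.004115+-0.005487+0.001829=1.0005
k=7 load: inc=0.001829, refl=0.001829·-0.333333=-0.0006; V=0.998628+0.001829+-0.000610=0.9998

0 0 source 1.3333
1 4 load 0.8889
2 8 source 1.0370
3 12 load 0.9877
4 16 source 1.0041
5 20 load 0.9986
6 24 source 1.0005
7 28 load 0.9998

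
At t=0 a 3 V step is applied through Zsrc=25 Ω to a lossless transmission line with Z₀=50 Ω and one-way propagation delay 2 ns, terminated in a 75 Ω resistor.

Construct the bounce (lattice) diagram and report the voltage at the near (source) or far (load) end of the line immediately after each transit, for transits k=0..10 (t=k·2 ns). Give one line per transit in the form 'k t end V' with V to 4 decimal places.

Γ_L=0.200000, Γ_S=-0.333333; launch V₁=3·50/75=2.000000
k=0 src: V=2.0000
k=1 load: inc=2.000000, refl=2.000000·0.200000=0.4000; V=0.000000+2.000000+0.400000=2.4000
k=2 src: inc=0.400000, refl=0.400000·-0.333333=-0.1333; V=2.000000+0.400000+-0.133333=2.2667
k=3 load: inc=-0.133333, refl=-0.133333·0.200000=-0.0267; V=2.400000+-0.133333+-0.026667=2.2400
k=4 src: inc=-0.026667, refl=-0.026667·-0.333333=0.0089; V=2.266667+-0.026667+0.008889=2.2489
k=5 load: inc=0.008889, refl=0.008889·0.200000=0.0018; V=2.240000+0.008889+0.001778=2.2507
k=6 src: inc=0.001778, refl=0.001778·-0.333333=-0.0006; V=2.248889+0.001778+-0.000593=2.2501
k=7 load: inc=-0.000593, refl=-0.000593·0.200000=-0.0001; V=2.250667+-0.000593+-0.000119=2.2500
k=8 src: inc=-0.000119, refl=-0.000119·-0.333333=0.0000; V=2.250074+-0.000119+0.000040=2.2500
k=9 load: inc=0.000040, refl=0.000040·0.200000=0.0000; V=2.249956+0.000040+0.000008=2.2500
k=10 src: inc=0.000008, refl=0.000008·-0.333333=-0.0000; V=2.249995+0.000008+-0.000003=2.2500

0 0 source 2.0000
1 2 load 2.4000
2 4 source 2.2667
3 6 load 2.2400
4 8 source 2.2489
5 10 load 2.2507
6 12 source 2.2501
7 14 load 2.2500
8 16 source 2.2500
9 18 load 2.2500
10 20 source 2.2500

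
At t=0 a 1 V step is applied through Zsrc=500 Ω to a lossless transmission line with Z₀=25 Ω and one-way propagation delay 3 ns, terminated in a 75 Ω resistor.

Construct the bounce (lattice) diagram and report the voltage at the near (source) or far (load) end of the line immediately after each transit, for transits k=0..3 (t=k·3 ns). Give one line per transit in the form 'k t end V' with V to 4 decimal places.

0 0 source 0.0476
1 3 load 0.0714
2 6 source 0.0930
3 9 load 0.1037

Γ_L=0.500000, Γ_S=0.904762; launch V₁=1·25/525=0.047619
k=0 src: V=0.0476
k=1 load: inc=0.047619, refl=0.047619·0.500000=0.0238; V=0.000000+0.047619+0.023810=0.0714
k=2 src: inc=0.023810, refl=0.023810·0.904762=0.0215; V=0.047619+0.023810+0.021542=0.0930
k=3 load: inc=0.021542, refl=0.021542·0.500000=0.0108; V=0.071429+0.021542+0.010771=0.1037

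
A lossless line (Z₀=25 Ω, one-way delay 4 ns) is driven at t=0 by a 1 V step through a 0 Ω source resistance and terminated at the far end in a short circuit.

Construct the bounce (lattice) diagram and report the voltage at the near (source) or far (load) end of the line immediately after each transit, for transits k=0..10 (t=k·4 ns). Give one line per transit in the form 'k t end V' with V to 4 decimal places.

0 0 source 1.0000
1 4 load 0.0000
2 8 source 1.0000
3 12 load 0.0000
4 16 source 1.0000
5 20 load 0.0000
6 24 source 1.0000
7 28 load 0.0000
8 32 source 1.0000
9 36 load 0.0000
10 40 source 1.0000

Γ_L=-1.000000, Γ_S=-1.000000; launch V₁=1·25/25=1.000000
k=0 src: V=1.0000
k=1 load: inc=1.000000, refl=1.000000·-1.000000=-1.0000; V=0.000000+1.000000+-1.000000=0.0000
k=2 src: inc=-1.000000, refl=-1.000000·-1.000000=1.0000; V=1.000000+-1.000000+1.000000=1.0000
k=3 load: inc=1.000000, refl=1.000000·-1.000000=-1.0000; V=0.000000+1.000000+-1.000000=0.0000
k=4 src: inc=-1.000000, refl=-1.000000·-1.000000=1.0000; V=1.000000+-1.000000+1.000000=1.0000
k=5 load: inc=1.000000, refl=1.000000·-1.000000=-1.0000; V=0.000000+1.000000+-1.000000=0.0000
k=6 src: inc=-1.000000, refl=-1.000000·-1.000000=1.0000; V=1.000000+-1.000000+1.000000=1.0000
k=7 load: inc=1.000000, refl=1.000000·-1.000000=-1.0000; V=0.000000+1.000000+-1.000000=0.0000
k=8 src: inc=-1.000000, refl=-1.000000·-1.000000=1.0000; V=1.000000+-1.000000+1.000000=1.0000
k=9 load: inc=1.000000, refl=1.000000·-1.000000=-1.0000; V=0.000000+1.000000+-1.000000=0.0000
k=10 src: inc=-1.000000, refl=-1.000000·-1.000000=1.0000; V=1.000000+-1.000000+1.000000=1.0000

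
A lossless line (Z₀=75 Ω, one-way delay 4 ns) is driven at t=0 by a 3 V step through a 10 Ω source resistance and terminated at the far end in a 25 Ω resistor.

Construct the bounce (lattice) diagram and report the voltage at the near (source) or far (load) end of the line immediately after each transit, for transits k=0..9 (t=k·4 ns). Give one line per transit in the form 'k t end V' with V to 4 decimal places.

Γ_L=-0.500000, Γ_S=-0.764706; launch V₁=3·75/85=2.647059
k=0 src: V=2.6471
k=1 load: inc=2.647059, refl=2.647059·-0.500000=-1.3235; V=0.000000+2.647059+-1.323529=1.3235
k=2 src: inc=-1.323529, refl=-1.323529·-0.764706=1.0121; V=2.647059+-1.323529+1.012111=2.3356
k=3 load: inc=1.012111, refl=1.012111·-0.500000=-0.5061; V=1.323529+1.012111+-0.506055=1.8296
k=4 src: inc=-0.506055, refl=-0.506055·-0.764706=0.3870; V=2.335640+-0.506055+0.386984=2.2166
k=5 load: inc=0.386984, refl=0.386984·-0.500000=-0.1935; V=1.829585+0.386984+-0.193492=2.0231
k=6 src: inc=-0.193492, refl=-0.193492·-0.764706=0.1480; V=2.216568+-0.193492+0.147964=2.1710
k=7 load: inc=0.147964, refl=0.147964·-0.500000=-0.0740; V=2.023077+0.147964+-0.073982=2.0971
k=8 src: inc=-0.073982, refl=-0.073982·-0.764706=0.0566; V=2.171041+-0.073982+0.056575=2.1536
k=9 load: inc=0.056575, refl=0.056575·-0.500000=-0.0283; V=2.097059+0.056575+-0.028287=2.1253

0 0 source 2.6471
1 4 load 1.3235
2 8 source 2.3356
3 12 load 1.8296
4 16 source 2.2166
5 20 load 2.0231
6 24 source 2.1710
7 28 load 2.0971
8 32 source 2.1536
9 36 load 2.1253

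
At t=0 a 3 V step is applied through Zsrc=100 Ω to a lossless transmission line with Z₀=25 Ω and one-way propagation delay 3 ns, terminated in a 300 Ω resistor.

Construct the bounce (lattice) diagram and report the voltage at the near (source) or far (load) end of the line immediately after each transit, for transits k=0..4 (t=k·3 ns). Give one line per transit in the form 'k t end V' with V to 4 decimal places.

0 0 source 0.6000
1 3 load 1.1077
2 6 source 1.4123
3 9 load 1.6701
4 12 source 1.8247

Γ_L=0.846154, Γ_S=0.600000; launch V₁=3·25/125=0.600000
k=0 src: V=0.6000
k=1 load: inc=0.600000, refl=0.600000·0.846154=0.5077; V=0.000000+0.600000+0.507692=1.1077
k=2 src: inc=0.507692, refl=0.507692·0.600000=0.3046; V=0.600000+0.507692+0.304615=1.4123
k=3 load: inc=0.304615, refl=0.304615·0.846154=0.2578; V=1.107692+0.304615+0.257751=1.6701
k=4 src: inc=0.257751, refl=0.257751·0.600000=0.1547; V=1.412308+0.257751+0.154651=1.8247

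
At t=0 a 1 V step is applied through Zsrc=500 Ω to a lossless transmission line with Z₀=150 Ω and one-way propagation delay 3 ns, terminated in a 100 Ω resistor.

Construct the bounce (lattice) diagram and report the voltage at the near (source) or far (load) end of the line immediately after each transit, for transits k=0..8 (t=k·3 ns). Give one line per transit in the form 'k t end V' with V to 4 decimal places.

0 0 source 0.2308
1 3 load 0.1846
2 6 source 0.1598
3 9 load 0.1647
4 12 source 0.1674
5 15 load 0.1669
6 18 source 0.1666
7 21 load 0.1666
8 24 source 0.1667

Γ_L=-0.200000, Γ_S=0.538462; launch V₁=1·150/650=0.230769
k=0 src: V=0.2308
k=1 load: inc=0.230769, refl=0.230769·-0.200000=-0.0462; V=0.000000+0.230769+-0.046154=0.1846
k=2 src: inc=-0.046154, refl=-0.046154·0.538462=-0.0249; V=0.230769+-0.046154+-0.024852=0.1598
k=3 load: inc=-0.024852, refl=-0.024852·-0.200000=0.0050; V=0.184615+-0.024852+0.004970=0.1647
k=4 src: inc=0.004970, refl=0.004970·0.538462=0.0027; V=0.159763+0.004970+0.002676=0.1674
k=5 load: inc=0.002676, refl=0.002676·-0.200000=-0.0005; V=0.164734+0.002676+-0.000535=0.1669
k=6 src: inc=-0.000535, refl=-0.000535·0.538462=-0.0003; V=0.167410+-0.000535+-0.000288=0.1666
k=7 load: inc=-0.000288, refl=-0.000288·-0.200000=0.0001; V=0.166875+-0.000288+0.000058=0.1666
k=8 src: inc=0.000058, refl=0.000058·0.538462=0.0000; V=0.166587+0.000058+0.000031=0.1667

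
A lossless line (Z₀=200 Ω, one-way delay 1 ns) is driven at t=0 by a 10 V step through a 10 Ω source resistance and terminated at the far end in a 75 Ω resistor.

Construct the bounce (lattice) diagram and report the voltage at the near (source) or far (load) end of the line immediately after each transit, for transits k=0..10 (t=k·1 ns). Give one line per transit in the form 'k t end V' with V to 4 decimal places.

0 0 source 9.5238
1 1 load 5.1948
2 2 source 9.1115
3 3 load 7.3312
4 4 source 8.9420
5 5 load 8.2098
6 6 source 8.8722
7 7 load 8.5711
8 8 source 8.8436
9 9 load 8.7197
10 10 source 8.8318

Γ_L=-0.454545, Γ_S=-0.904762; launch V₁=10·200/210=9.523810
k=0 src: V=9.5238
k=1 load: inc=9.523810, refl=9.523810·-0.454545=-4.3290; V=0.000000+9.523810+-4.329004=5.1948
k=2 src: inc=-4.329004, refl=-4.329004·-0.904762=3.9167; V=9.523810+-4.329004+3.916718=9.1115
k=3 load: inc=3.916718, refl=3.916718·-0.454545=-1.7803; V=5.194805+3.916718+-1.780326=7.3312
k=4 src: inc=-1.780326, refl=-1.780326·-0.904762=1.6108; V=9.111523+-1.780326+1.610772=8.9420
k=5 load: inc=1.610772, refl=1.610772·-0.454545=-0.7322; V=7.331197+1.610772+-0.732169=8.2098
k=6 src: inc=-0.732169, refl=-0.732169·-0.904762=0.6624; V=8.941968+-0.732169+0.662439=8.8722
k=7 load: inc=0.662439, refl=0.662439·-0.454545=-0.3011; V=8.209800+0.662439+-0.301108=8.5711
k=8 src: inc=-0.301108, refl=-0.301108·-0.904762=0.2724; V=8.872238+-0.301108+0.272431=8.8436
k=9 load: inc=0.272431, refl=0.272431·-0.454545=-0.1238; V=8.571130+0.272431+-0.123832=8.7197
k=10 src: inc=-0.123832, refl=-0.123832·-0.904762=0.1120; V=8.843561+-0.123832+0.112039=8.8318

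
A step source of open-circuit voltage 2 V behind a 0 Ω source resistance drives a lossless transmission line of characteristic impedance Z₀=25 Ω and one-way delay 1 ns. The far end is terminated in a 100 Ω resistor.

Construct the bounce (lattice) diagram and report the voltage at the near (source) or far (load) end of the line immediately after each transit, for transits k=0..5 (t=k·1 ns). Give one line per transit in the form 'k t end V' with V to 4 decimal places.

0 0 source 2.0000
1 1 load 3.2000
2 2 source 2.0000
3 3 load 1.2800
4 4 source 2.0000
5 5 load 2.4320

Γ_L=0.600000, Γ_S=-1.000000; launch V₁=2·25/25=2.000000
k=0 src: V=2.0000
k=1 load: inc=2.000000, refl=2.000000·0.600000=1.2000; V=0.000000+2.000000+1.200000=3.2000
k=2 src: inc=1.200000, refl=1.200000·-1.000000=-1.2000; V=2.000000+1.200000+-1.200000=2.0000
k=3 load: inc=-1.200000, refl=-1.200000·0.600000=-0.7200; V=3.200000+-1.200000+-0.720000=1.2800
k=4 src: inc=-0.720000, refl=-0.720000·-1.000000=0.7200; V=2.000000+-0.720000+0.720000=2.0000
k=5 load: inc=0.720000, refl=0.720000·0.600000=0.4320; V=1.280000+0.720000+0.432000=2.4320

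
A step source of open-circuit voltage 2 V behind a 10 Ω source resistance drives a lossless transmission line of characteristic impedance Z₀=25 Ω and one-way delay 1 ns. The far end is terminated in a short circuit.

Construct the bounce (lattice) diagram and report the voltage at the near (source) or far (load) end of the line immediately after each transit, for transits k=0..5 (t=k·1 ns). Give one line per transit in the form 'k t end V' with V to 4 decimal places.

0 0 source 1.4286
1 1 load 0.0000
2 2 source 0.6122
3 3 load 0.0000
4 4 source 0.2624
5 5 load 0.0000

Γ_L=-1.000000, Γ_S=-0.428571; launch V₁=2·25/35=1.428571
k=0 src: V=1.4286
k=1 load: inc=1.428571, refl=1.428571·-1.000000=-1.4286; V=0.000000+1.428571+-1.428571=0.0000
k=2 src: inc=-1.428571, refl=-1.428571·-0.428571=0.6122; V=1.428571+-1.428571+0.612245=0.6122
k=3 load: inc=0.612245, refl=0.612245·-1.000000=-0.6122; V=0.000000+0.612245+-0.612245=0.0000
k=4 src: inc=-0.612245, refl=-0.612245·-0.428571=0.2624; V=0.612245+-0.612245+0.262391=0.2624
k=5 load: inc=0.262391, refl=0.262391·-1.000000=-0.2624; V=0.000000+0.262391+-0.262391=0.0000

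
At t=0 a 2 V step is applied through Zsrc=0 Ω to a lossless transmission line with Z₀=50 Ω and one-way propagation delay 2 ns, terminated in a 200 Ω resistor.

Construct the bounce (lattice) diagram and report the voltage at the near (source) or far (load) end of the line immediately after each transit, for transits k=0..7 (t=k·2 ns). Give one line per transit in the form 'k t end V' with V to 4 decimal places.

0 0 source 2.0000
1 2 load 3.2000
2 4 source 2.0000
3 6 load 1.2800
4 8 source 2.0000
5 10 load 2.4320
6 12 source 2.0000
7 14 load 1.7408

Γ_L=0.600000, Γ_S=-1.000000; launch V₁=2·50/50=2.000000
k=0 src: V=2.0000
k=1 load: inc=2.000000, refl=2.000000·0.600000=1.2000; V=0.000000+2.000000+1.200000=3.2000
k=2 src: inc=1.200000, refl=1.200000·-1.000000=-1.2000; V=2.000000+1.200000+-1.200000=2.0000
k=3 load: inc=-1.200000, refl=-1.200000·0.600000=-0.7200; V=3.200000+-1.200000+-0.720000=1.2800
k=4 src: inc=-0.720000, refl=-0.720000·-1.000000=0.7200; V=2.000000+-0.720000+0.720000=2.0000
k=5 load: inc=0.720000, refl=0.720000·0.600000=0.4320; V=1.280000+0.720000+0.432000=2.4320
k=6 src: inc=0.432000, refl=0.432000·-1.000000=-0.4320; V=2.000000+0.432000+-0.432000=2.0000
k=7 load: inc=-0.432000, refl=-0.432000·0.600000=-0.2592; V=2.432000+-0.432000+-0.259200=1.7408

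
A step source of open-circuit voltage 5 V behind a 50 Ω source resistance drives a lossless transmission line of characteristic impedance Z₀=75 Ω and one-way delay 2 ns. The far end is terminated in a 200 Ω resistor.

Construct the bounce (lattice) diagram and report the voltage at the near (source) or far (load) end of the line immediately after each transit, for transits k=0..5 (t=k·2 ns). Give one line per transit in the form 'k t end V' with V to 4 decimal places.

Γ_L=0.454545, Γ_S=-0.200000; launch V₁=5·75/125=3.000000
k=0 src: V=3.0000
k=1 load: inc=3.000000, refl=3.000000·0.454545=1.3636; V=0.000000+3.000000+1.363636=4.3636
k=2 src: inc=1.363636, refl=1.363636·-0.200000=-0.2727; V=3.000000+1.363636+-0.272727=4.0909
k=3 load: inc=-0.272727, refl=-0.272727·0.454545=-0.1240; V=4.363636+-0.272727+-0.123967=3.9669
k=4 src: inc=-0.123967, refl=-0.123967·-0.200000=0.0248; V=4.090909+-0.123967+0.024793=3.9917
k=5 load: inc=0.024793, refl=0.024793·0.454545=0.0113; V=3.966942+0.024793+0.011270=4.0030

0 0 source 3.0000
1 2 load 4.3636
2 4 source 4.0909
3 6 load 3.9669
4 8 source 3.9917
5 10 load 4.0030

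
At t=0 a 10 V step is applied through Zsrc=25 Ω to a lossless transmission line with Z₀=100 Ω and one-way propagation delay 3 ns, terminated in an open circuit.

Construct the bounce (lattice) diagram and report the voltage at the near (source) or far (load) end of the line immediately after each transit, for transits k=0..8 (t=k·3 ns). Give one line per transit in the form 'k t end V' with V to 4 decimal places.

0 0 source 8.0000
1 3 load 16.0000
2 6 source 11.2000
3 9 load 6.4000
4 12 source 9.2800
5 15 load 12.1600
6 18 source 10.4320
7 21 load 8.7040
8 24 source 9.7408

Γ_L=1.000000, Γ_S=-0.600000; launch V₁=10·100/125=8.000000
k=0 src: V=8.0000
k=1 load: inc=8.000000, refl=8.000000·1.000000=8.0000; V=0.000000+8.000000+8.000000=16.0000
k=2 src: inc=8.000000, refl=8.000000·-0.600000=-4.8000; V=8.000000+8.000000+-4.800000=11.2000
k=3 load: inc=-4.800000, refl=-4.800000·1.000000=-4.8000; V=16.000000+-4.800000+-4.800000=6.4000
k=4 src: inc=-4.800000, refl=-4.800000·-0.600000=2.8800; V=11.200000+-4.800000+2.880000=9.2800
k=5 load: inc=2.880000, refl=2.880000·1.000000=2.8800; V=6.400000+2.880000+2.880000=12.1600
k=6 src: inc=2.880000, refl=2.880000·-0.600000=-1.7280; V=9.280000+2.880000+-1.728000=10.4320
k=7 load: inc=-1.728000, refl=-1.728000·1.000000=-1.7280; V=12.160000+-1.728000+-1.728000=8.7040
k=8 src: inc=-1.728000, refl=-1.728000·-0.600000=1.0368; V=10.432000+-1.728000+1.036800=9.7408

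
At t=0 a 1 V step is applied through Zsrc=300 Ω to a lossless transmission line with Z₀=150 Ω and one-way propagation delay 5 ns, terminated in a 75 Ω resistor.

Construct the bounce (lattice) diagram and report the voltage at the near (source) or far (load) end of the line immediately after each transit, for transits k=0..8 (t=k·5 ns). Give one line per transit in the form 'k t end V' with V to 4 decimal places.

Γ_L=-0.333333, Γ_S=0.333333; launch V₁=1·150/450=0.333333
k=0 src: V=0.3333
k=1 load: inc=0.333333, refl=0.333333·-0.333333=-0.1111; V=0.000000+0.333333+-0.111111=0.2222
k=2 src: inc=-0.111111, refl=-0.111111·0.333333=-0.0370; V=0.333333+-0.111111+-0.037037=0.1852
k=3 load: inc=-0.037037, refl=-0.037037·-0.333333=0.0123; V=0.222222+-0.037037+0.012346=0.1975
k=4 src: inc=0.012346, refl=0.012346·0.333333=0.0041; V=0.185185+0.012346+0.004115=0.2016
k=5 load: inc=0.004115, refl=0.004115·-0.333333=-0.0014; V=0.197531+0.004115+-0.001372=0.2003
k=6 src: inc=-0.001372, refl=-0.001372·0.333333=-0.0005; V=0.201646+-0.001372+-0.000457=0.1998
k=7 load: inc=-0.000457, refl=-0.000457·-0.333333=0.0002; V=0.200274+-0.000457+0.000152=0.2000
k=8 src: inc=0.000152, refl=0.000152·0.333333=0.0001; V=0.199817+0.000152+0.000051=0.2000

0 0 source 0.3333
1 5 load 0.2222
2 10 source 0.1852
3 15 load 0.1975
4 20 source 0.2016
5 25 load 0.2003
6 30 source 0.1998
7 35 load 0.2000
8 40 source 0.2000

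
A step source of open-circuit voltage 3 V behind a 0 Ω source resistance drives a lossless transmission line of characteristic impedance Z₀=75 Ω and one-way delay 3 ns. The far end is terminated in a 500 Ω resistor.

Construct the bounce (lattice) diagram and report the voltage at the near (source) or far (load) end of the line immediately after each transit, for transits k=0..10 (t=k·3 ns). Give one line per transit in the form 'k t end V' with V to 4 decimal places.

Γ_L=0.739130, Γ_S=-1.000000; launch V₁=3·75/75=3.000000
k=0 src: V=3.0000
k=1 load: inc=3.000000, refl=3.000000·0.739130=2.2174; V=0.000000+3.000000+2.217391=5.2174
k=2 src: inc=2.217391, refl=2.217391·-1.000000=-2.2174; V=3.000000+2.217391+-2.217391=3.0000
k=3 load: inc=-2.217391, refl=-2.217391·0.739130=-1.6389; V=5.217391+-2.217391+-1.638941=1.3611
k=4 src: inc=-1.638941, refl=-1.638941·-1.000000=1.6389; V=3.000000+-1.638941+1.638941=3.0000
k=5 load: inc=1.638941, refl=1.638941·0.739130=1.2114; V=1.361059+1.638941+1.211391=4.2114
k=6 src: inc=1.211391, refl=1.211391·-1.000000=-1.2114; V=3.000000+1.211391+-1.211391=3.0000
k=7 load: inc=-1.211391, refl=-1.211391·0.739130=-0.8954; V=4.211391+-1.211391+-0.895376=2.1046
k=8 src: inc=-0.895376, refl=-0.895376·-1.000000=0.8954; V=3.000000+-0.895376+0.895376=3.0000
k=9 load: inc=0.895376, refl=0.895376·0.739130=0.6618; V=2.104624+0.895376+0.661800=3.6618
k=10 src: inc=0.661800, refl=0.661800·-1.000000=-0.6618; V=3.000000+0.661800+-0.661800=3.0000

0 0 source 3.0000
1 3 load 5.2174
2 6 source 3.0000
3 9 load 1.3611
4 12 source 3.0000
5 15 load 4.2114
6 18 source 3.0000
7 21 load 2.1046
8 24 source 3.0000
9 27 load 3.6618
10 30 source 3.0000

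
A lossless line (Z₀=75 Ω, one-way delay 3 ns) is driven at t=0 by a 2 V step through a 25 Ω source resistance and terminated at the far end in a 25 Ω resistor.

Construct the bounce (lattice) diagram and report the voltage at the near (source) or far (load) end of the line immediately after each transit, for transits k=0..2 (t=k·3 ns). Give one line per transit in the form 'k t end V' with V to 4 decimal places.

0 0 source 1.5000
1 3 load 0.7500
2 6 source 1.1250

Γ_L=-0.500000, Γ_S=-0.500000; launch V₁=2·75/100=1.500000
k=0 src: V=1.5000
k=1 load: inc=1.500000, refl=1.500000·-0.500000=-0.7500; V=0.000000+1.500000+-0.750000=0.7500
k=2 src: inc=-0.750000, refl=-0.750000·-0.500000=0.3750; V=1.500000+-0.750000+0.375000=1.1250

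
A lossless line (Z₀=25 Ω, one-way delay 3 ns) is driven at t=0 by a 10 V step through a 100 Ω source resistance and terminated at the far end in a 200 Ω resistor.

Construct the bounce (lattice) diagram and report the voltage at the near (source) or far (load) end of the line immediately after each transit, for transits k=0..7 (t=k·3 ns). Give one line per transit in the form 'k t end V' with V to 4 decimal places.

0 0 source 2.0000
1 3 load 3.5556
2 6 source 4.4889
3 9 load 5.2148
4 12 source 5.6504
5 15 load 5.9891
6 18 source 6.1924
7 21 load 6.3505

Γ_L=0.777778, Γ_S=0.600000; launch V₁=10·25/125=2.000000
k=0 src: V=2.0000
k=1 load: inc=2.000000, refl=2.000000·0.777778=1.5556; V=0.000000+2.000000+1.555556=3.5556
k=2 src: inc=1.555556, refl=1.555556·0.600000=0.9333; V=2.000000+1.555556+0.933333=4.4889
k=3 load: inc=0.933333, refl=0.933333·0.777778=0.7259; V=3.555556+0.933333+0.725926=5.2148
k=4 src: inc=0.725926, refl=0.725926·0.600000=0.4356; V=4.488889+0.725926+0.435556=5.6504
k=5 load: inc=0.435556, refl=0.435556·0.777778=0.3388; V=5.214815+0.435556+0.338765=5.9891
k=6 src: inc=0.338765, refl=0.338765·0.600000=0.2033; V=5.650370+0.338765+0.203259=6.1924
k=7 load: inc=0.203259, refl=0.203259·0.777778=0.1581; V=5.989136+0.203259+0.158091=6.3505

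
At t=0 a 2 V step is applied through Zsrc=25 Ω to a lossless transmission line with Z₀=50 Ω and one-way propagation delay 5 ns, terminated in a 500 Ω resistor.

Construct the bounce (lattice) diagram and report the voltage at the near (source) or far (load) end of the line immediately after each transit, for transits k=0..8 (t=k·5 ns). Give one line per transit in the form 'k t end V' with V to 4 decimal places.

Γ_L=0.818182, Γ_S=-0.333333; launch V₁=2·50/75=1.333333
k=0 src: V=1.3333
k=1 load: inc=1.333333, refl=1.333333·0.818182=1.0909; V=0.000000+1.333333+1.090909=2.4242
k=2 src: inc=1.090909, refl=1.090909·-0.333333=-0.3636; V=1.333333+1.090909+-0.363636=2.0606
k=3 load: inc=-0.363636, refl=-0.363636·0.818182=-0.2975; V=2.424242+-0.363636+-0.297521=1.7631
k=4 src: inc=-0.297521, refl=-0.297521·-0.333333=0.0992; V=2.060606+-0.297521+0.099174=1.8623
k=5 load: inc=0.099174, refl=0.099174·0.818182=0.0811; V=1.763085+0.099174+0.081142=1.9434
k=6 src: inc=0.081142, refl=0.081142·-0.333333=-0.0270; V=1.862259+0.081142+-0.027047=1.9164
k=7 load: inc=-0.027047, refl=-0.027047·0.818182=-0.0221; V=1.943401+-0.027047+-0.022130=1.8942
k=8 src: inc=-0.022130, refl=-0.022130·-0.333333=0.0074; V=1.916354+-0.022130+0.007377=1.9016

0 0 source 1.3333
1 5 load 2.4242
2 10 source 2.0606
3 15 load 1.7631
4 20 source 1.8623
5 25 load 1.9434
6 30 source 1.9164
7 35 load 1.8942
8 40 source 1.9016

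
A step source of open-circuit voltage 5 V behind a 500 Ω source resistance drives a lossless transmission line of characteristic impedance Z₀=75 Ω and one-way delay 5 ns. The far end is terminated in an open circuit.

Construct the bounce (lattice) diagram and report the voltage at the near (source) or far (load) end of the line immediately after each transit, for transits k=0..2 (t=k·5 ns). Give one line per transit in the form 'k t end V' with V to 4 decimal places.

Γ_L=1.000000, Γ_S=0.739130; launch V₁=5·75/575=0.652174
k=0 src: V=0.6522
k=1 load: inc=0.652174, refl=0.652174·1.000000=0.6522; V=0.000000+0.652174+0.652174=1.3043
k=2 src: inc=0.652174, refl=0.652174·0.739130=0.4820; V=0.652174+0.652174+0.482042=1.7864

0 0 source 0.6522
1 5 load 1.3043
2 10 source 1.7864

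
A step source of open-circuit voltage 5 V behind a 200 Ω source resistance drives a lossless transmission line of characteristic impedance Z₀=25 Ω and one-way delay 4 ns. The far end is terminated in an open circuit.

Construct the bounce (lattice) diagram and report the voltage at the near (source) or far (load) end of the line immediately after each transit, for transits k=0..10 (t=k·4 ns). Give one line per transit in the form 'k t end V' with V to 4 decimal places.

0 0 source 0.5556
1 4 load 1.1111
2 8 source 1.5432
3 12 load 1.9753
4 16 source 2.3114
5 20 load 2.6475
6 24 source 2.9089
7 28 load 3.1702
8 32 source 3.3736
9 36 load 3.5769
10 40 source 3.7350

Γ_L=1.000000, Γ_S=0.777778; launch V₁=5·25/225=0.555556
k=0 src: V=0.5556
k=1 load: inc=0.555556, refl=0.555556·1.000000=0.5556; V=0.000000+0.555556+0.555556=1.1111
k=2 src: inc=0.555556, refl=0.555556·0.777778=0.4321; V=0.555556+0.555556+0.432099=1.5432
k=3 load: inc=0.432099, refl=0.432099·1.000000=0.4321; V=1.111111+0.432099+0.432099=1.9753
k=4 src: inc=0.432099, refl=0.432099·0.777778=0.3361; V=1.543210+0.432099+0.336077=2.3114
k=5 load: inc=0.336077, refl=0.336077·1.000000=0.3361; V=1.975309+0.336077+0.336077=2.6475
k=6 src: inc=0.336077, refl=0.336077·0.777778=0.2614; V=2.311385+0.336077+0.261393=2.9089
k=7 load: inc=0.261393, refl=0.261393·1.000000=0.2614; V=2.647462+0.261393+0.261393=3.1702
k=8 src: inc=0.261393, refl=0.261393·0.777778=0.2033; V=2.908855+0.261393+0.203306=3.3736
k=9 load: inc=0.203306, refl=0.203306·1.000000=0.2033; V=3.170248+0.203306+0.203306=3.5769
k=10 src: inc=0.203306, refl=0.203306·0.777778=0.1581; V=3.373554+0.203306+0.158127=3.7350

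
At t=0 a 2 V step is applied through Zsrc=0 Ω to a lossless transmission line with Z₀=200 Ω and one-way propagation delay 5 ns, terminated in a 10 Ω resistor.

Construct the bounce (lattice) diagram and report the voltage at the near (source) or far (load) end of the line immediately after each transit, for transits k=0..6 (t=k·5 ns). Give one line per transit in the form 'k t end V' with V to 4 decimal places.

Γ_L=-0.904762, Γ_S=-1.000000; launch V₁=2·200/200=2.000000
k=0 src: V=2.0000
k=1 load: inc=2.000000, refl=2.000000·-0.904762=-1.8095; V=0.000000+2.000000+-1.809524=0.1905
k=2 src: inc=-1.809524, refl=-1.809524·-1.000000=1.8095; V=2.000000+-1.809524+1.809524=2.0000
k=3 load: inc=1.809524, refl=1.809524·-0.904762=-1.6372; V=0.190476+1.809524+-1.637188=0.3628
k=4 src: inc=-1.637188, refl=-1.637188·-1.000000=1.6372; V=2.000000+-1.637188+1.637188=2.0000
k=5 load: inc=1.637188, refl=1.637188·-0.904762=-1.4813; V=0.362812+1.637188+-1.481266=0.5187
k=6 src: inc=-1.481266, refl=-1.481266·-1.000000=1.4813; V=2.000000+-1.481266+1.481266=2.0000

0 0 source 2.0000
1 5 load 0.1905
2 10 source 2.0000
3 15 load 0.3628
4 20 source 2.0000
5 25 load 0.5187
6 30 source 2.0000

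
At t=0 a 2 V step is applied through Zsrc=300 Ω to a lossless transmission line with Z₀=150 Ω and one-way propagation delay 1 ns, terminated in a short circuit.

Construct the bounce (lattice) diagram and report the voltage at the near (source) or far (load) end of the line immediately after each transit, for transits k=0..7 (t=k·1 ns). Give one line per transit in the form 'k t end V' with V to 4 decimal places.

Γ_L=-1.000000, Γ_S=0.333333; launch V₁=2·150/450=0.666667
k=0 src: V=0.6667
k=1 load: inc=0.666667, refl=0.666667·-1.000000=-0.6667; V=0.000000+0.666667+-0.666667=0.0000
k=2 src: inc=-0.666667, refl=-0.666667·0.333333=-0.2222; V=0.666667+-0.666667+-0.222222=-0.2222
k=3 load: inc=-0.222222, refl=-0.222222·-1.000000=0.2222; V=0.000000+-0.222222+0.222222=0.0000
k=4 src: inc=0.222222, refl=0.222222·0.333333=0.0741; V=-0.222222+0.222222+0.074074=0.0741
k=5 load: inc=0.074074, refl=0.074074·-1.000000=-0.0741; V=0.000000+0.074074+-0.074074=0.0000
k=6 src: inc=-0.074074, refl=-0.074074·0.333333=-0.0247; V=0.074074+-0.074074+-0.024691=-0.0247
k=7 load: inc=-0.024691, refl=-0.024691·-1.000000=0.0247; V=0.000000+-0.024691+0.024691=0.0000

0 0 source 0.6667
1 1 load 0.0000
2 2 source -0.2222
3 3 load 0.0000
4 4 source 0.0741
5 5 load 0.0000
6 6 source -0.0247
7 7 load 0.0000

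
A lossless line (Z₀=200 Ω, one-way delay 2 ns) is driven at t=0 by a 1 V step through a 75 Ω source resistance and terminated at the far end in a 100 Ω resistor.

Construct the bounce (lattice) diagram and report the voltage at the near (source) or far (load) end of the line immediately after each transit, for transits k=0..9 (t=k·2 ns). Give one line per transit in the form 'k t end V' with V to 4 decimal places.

Γ_L=-0.333333, Γ_S=-0.454545; launch V₁=1·200/275=0.727273
k=0 src: V=0.7273
k=1 load: inc=0.727273, refl=0.727273·-0.333333=-0.2424; V=0.000000+0.727273+-0.242424=0.4848
k=2 src: inc=-0.242424, refl=-0.242424·-0.454545=0.1102; V=0.727273+-0.242424+0.110193=0.5950
k=3 load: inc=0.110193, refl=0.110193·-0.333333=-0.0367; V=0.484848+0.110193+-0.036731=0.5583
k=4 src: inc=-0.036731, refl=-0.036731·-0.454545=0.0167; V=0.595041+-0.036731+0.016696=0.5750
k=5 load: inc=0.016696, refl=0.016696·-0.333333=-0.0056; V=0.558310+0.016696+-0.005565=0.5694
k=6 src: inc=-0.005565, refl=-0.005565·-0.454545=0.0025; V=0.575006+-0.005565+0.002530=0.5720
k=7 load: inc=0.002530, refl=0.002530·-0.333333=-0.0008; V=0.569441+0.002530+-0.000843=0.5711
k=8 src: inc=-0.000843, refl=-0.000843·-0.454545=0.0004; V=0.571971+-0.000843+0.000383=0.5715
k=9 load: inc=0.000383, refl=0.000383·-0.333333=-0.0001; V=0.571127+0.000383+-0.000128=0.5714

0 0 source 0.7273
1 2 load 0.4848
2 4 source 0.5950
3 6 load 0.5583
4 8 source 0.5750
5 10 load 0.5694
6 12 source 0.5720
7 14 load 0.5711
8 16 source 0.5715
9 18 load 0.5714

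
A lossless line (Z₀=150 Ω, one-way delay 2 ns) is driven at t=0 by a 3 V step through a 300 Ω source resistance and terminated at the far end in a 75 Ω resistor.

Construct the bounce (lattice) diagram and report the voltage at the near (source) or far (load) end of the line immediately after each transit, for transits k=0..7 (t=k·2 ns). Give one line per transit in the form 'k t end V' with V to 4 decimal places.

0 0 source 1.0000
1 2 load 0.6667
2 4 source 0.5556
3 6 load 0.5926
4 8 source 0.6049
5 10 load 0.6008
6 12 source 0.5995
7 14 load 0.5999

Γ_L=-0.333333, Γ_S=0.333333; launch V₁=3·150/450=1.000000
k=0 src: V=1.0000
k=1 load: inc=1.000000, refl=1.000000·-0.333333=-0.3333; V=0.000000+1.000000+-0.333333=0.6667
k=2 src: inc=-0.333333, refl=-0.333333·0.333333=-0.1111; V=1.000000+-0.333333+-0.111111=0.5556
k=3 load: inc=-0.111111, refl=-0.111111·-0.333333=0.0370; V=0.666667+-0.111111+0.037037=0.5926
k=4 src: inc=0.037037, refl=0.037037·0.333333=0.0123; V=0.555556+0.037037+0.012346=0.6049
k=5 load: inc=0.012346, refl=0.012346·-0.333333=-0.0041; V=0.592593+0.012346+-0.004115=0.6008
k=6 src: inc=-0.004115, refl=-0.004115·0.333333=-0.0014; V=0.604938+-0.004115+-0.001372=0.5995
k=7 load: inc=-0.001372, refl=-0.001372·-0.333333=0.0005; V=0.600823+-0.001372+0.000457=0.5999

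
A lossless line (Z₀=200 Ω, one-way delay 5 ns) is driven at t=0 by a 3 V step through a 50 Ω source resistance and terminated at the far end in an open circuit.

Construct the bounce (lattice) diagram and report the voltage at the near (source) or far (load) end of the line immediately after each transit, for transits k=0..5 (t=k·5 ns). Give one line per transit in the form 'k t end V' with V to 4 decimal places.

Γ_L=1.000000, Γ_S=-0.600000; launch V₁=3·200/250=2.400000
k=0 src: V=2.4000
k=1 load: inc=2.400000, refl=2.400000·1.000000=2.4000; V=0.000000+2.400000+2.400000=4.8000
k=2 src: inc=2.400000, refl=2.400000·-0.600000=-1.4400; V=2.400000+2.400000+-1.440000=3.3600
k=3 load: inc=-1.440000, refl=-1.440000·1.000000=-1.4400; V=4.800000+-1.440000+-1.440000=1.9200
k=4 src: inc=-1.440000, refl=-1.440000·-0.600000=0.8640; V=3.360000+-1.440000+0.864000=2.7840
k=5 load: inc=0.864000, refl=0.864000·1.000000=0.8640; V=1.920000+0.864000+0.864000=3.6480

0 0 source 2.4000
1 5 load 4.8000
2 10 source 3.3600
3 15 load 1.9200
4 20 source 2.7840
5 25 load 3.6480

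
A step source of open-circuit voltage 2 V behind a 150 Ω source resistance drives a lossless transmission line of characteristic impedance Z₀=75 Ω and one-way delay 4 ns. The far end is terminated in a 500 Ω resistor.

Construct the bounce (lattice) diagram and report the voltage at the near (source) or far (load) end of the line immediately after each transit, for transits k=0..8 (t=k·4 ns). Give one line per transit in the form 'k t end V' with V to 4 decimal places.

0 0 source 0.6667
1 4 load 1.1594
2 8 source 1.3237
3 12 load 1.4451
4 16 source 1.4855
5 20 load 1.5155
6 24 source 1.5254
7 28 load 1.5328
8 32 source 1.5352

Γ_L=0.739130, Γ_S=0.333333; launch V₁=2·75/225=0.666667
k=0 src: V=0.6667
k=1 load: inc=0.666667, refl=0.666667·0.739130=0.4928; V=0.000000+0.666667+0.492754=1.1594
k=2 src: inc=0.492754, refl=0.492754·0.333333=0.1643; V=0.666667+0.492754+0.164251=1.3237
k=3 load: inc=0.164251, refl=0.164251·0.739130=0.1214; V=1.159420+0.164251+0.121403=1.4451
k=4 src: inc=0.121403, refl=0.121403·0.333333=0.0405; V=1.323671+0.121403+0.040468=1.4855
k=5 load: inc=0.040468, refl=0.040468·0.739130=0.0299; V=1.445075+0.040468+0.029911=1.5155
k=6 src: inc=0.029911, refl=0.029911·0.333333=0.0100; V=1.485542+0.029911+0.009970=1.5254
k=7 load: inc=0.009970, refl=0.009970·0.739130=0.0074; V=1.515453+0.009970+0.007369=1.5328
k=8 src: inc=0.007369, refl=0.007369·0.333333=0.0025; V=1.525423+0.007369+0.002456=1.5352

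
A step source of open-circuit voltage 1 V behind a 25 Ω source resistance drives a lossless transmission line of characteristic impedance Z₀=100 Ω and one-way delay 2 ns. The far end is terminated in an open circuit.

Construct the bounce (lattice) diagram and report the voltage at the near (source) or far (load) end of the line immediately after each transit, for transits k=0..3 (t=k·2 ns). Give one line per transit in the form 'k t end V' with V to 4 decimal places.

Γ_L=1.000000, Γ_S=-0.600000; launch V₁=1·100/125=0.800000
k=0 src: V=0.8000
k=1 load: inc=0.800000, refl=0.800000·1.000000=0.8000; V=0.000000+0.800000+0.800000=1.6000
k=2 src: inc=0.800000, refl=0.800000·-0.600000=-0.4800; V=0.800000+0.800000+-0.480000=1.1200
k=3 load: inc=-0.480000, refl=-0.480000·1.000000=-0.4800; V=1.600000+-0.480000+-0.480000=0.6400

0 0 source 0.8000
1 2 load 1.6000
2 4 source 1.1200
3 6 load 0.6400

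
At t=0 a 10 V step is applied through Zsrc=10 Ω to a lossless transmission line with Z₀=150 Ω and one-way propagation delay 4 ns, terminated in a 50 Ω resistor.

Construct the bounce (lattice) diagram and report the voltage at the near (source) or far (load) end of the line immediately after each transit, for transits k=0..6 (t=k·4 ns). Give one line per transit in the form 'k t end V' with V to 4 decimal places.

Γ_L=-0.500000, Γ_S=-0.875000; launch V₁=10·150/160=9.375000
k=0 src: V=9.3750
k=1 load: inc=9.375000, refl=9.375000·-0.500000=-4.6875; V=0.000000+9.375000+-4.687500=4.6875
k=2 src: inc=-4.687500, refl=-4.687500·-0.875000=4.1016; V=9.375000+-4.687500+4.101562=8.7891
k=3 load: inc=4.101562, refl=4.101562·-0.500000=-2.0508; V=4.687500+4.101562+-2.050781=6.7383
k=4 src: inc=-2.050781, refl=-2.050781·-0.875000=1.7944; V=8.789062+-2.050781+1.794434=8.5327
k=5 load: inc=1.794434, refl=1.794434·-0.500000=-0.8972; V=6.738281+1.794434+-0.897217=7.6355
k=6 src: inc=-0.897217, refl=-0.897217·-0.875000=0.7851; V=8.532715+-0.897217+0.785065=8.4206

0 0 source 9.3750
1 4 load 4.6875
2 8 source 8.7891
3 12 load 6.7383
4 16 source 8.5327
5 20 load 7.6355
6 24 source 8.4206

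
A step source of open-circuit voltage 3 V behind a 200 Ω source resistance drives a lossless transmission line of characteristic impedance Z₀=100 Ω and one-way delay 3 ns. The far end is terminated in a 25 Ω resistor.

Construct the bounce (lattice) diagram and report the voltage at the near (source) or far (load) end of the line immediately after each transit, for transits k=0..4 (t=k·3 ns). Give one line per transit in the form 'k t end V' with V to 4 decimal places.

0 0 source 1.0000
1 3 load 0.4000
2 6 source 0.2000
3 9 load 0.3200
4 12 source 0.3600

Γ_L=-0.600000, Γ_S=0.333333; launch V₁=3·100/300=1.000000
k=0 src: V=1.0000
k=1 load: inc=1.000000, refl=1.000000·-0.600000=-0.6000; V=0.000000+1.000000+-0.600000=0.4000
k=2 src: inc=-0.600000, refl=-0.600000·0.333333=-0.2000; V=1.000000+-0.600000+-0.200000=0.2000
k=3 load: inc=-0.200000, refl=-0.200000·-0.600000=0.1200; V=0.400000+-0.200000+0.120000=0.3200
k=4 src: inc=0.120000, refl=0.120000·0.333333=0.0400; V=0.200000+0.120000+0.040000=0.3600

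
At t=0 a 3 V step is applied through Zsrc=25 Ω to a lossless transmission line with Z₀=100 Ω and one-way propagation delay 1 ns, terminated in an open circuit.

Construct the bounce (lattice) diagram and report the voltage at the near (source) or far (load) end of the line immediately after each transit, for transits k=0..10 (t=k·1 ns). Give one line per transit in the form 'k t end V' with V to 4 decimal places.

Γ_L=1.000000, Γ_S=-0.600000; launch V₁=3·100/125=2.400000
k=0 src: V=2.4000
k=1 load: inc=2.400000, refl=2.400000·1.000000=2.4000; V=0.000000+2.400000+2.400000=4.8000
k=2 src: inc=2.400000, refl=2.400000·-0.600000=-1.4400; V=2.400000+2.400000+-1.440000=3.3600
k=3 load: inc=-1.440000, refl=-1.440000·1.000000=-1.4400; V=4.800000+-1.440000+-1.440000=1.9200
k=4 src: inc=-1.440000, refl=-1.440000·-0.600000=0.8640; V=3.360000+-1.440000+0.864000=2.7840
k=5 load: inc=0.864000, refl=0.864000·1.000000=0.8640; V=1.920000+0.864000+0.864000=3.6480
k=6 src: inc=0.864000, refl=0.864000·-0.600000=-0.5184; V=2.784000+0.864000+-0.518400=3.1296
k=7 load: inc=-0.518400, refl=-0.518400·1.000000=-0.5184; V=3.648000+-0.518400+-0.518400=2.6112
k=8 src: inc=-0.518400, refl=-0.518400·-0.600000=0.3110; V=3.129600+-0.518400+0.311040=2.9222
k=9 load: inc=0.311040, refl=0.311040·1.000000=0.3110; V=2.611200+0.311040+0.311040=3.2333
k=10 src: inc=0.311040, refl=0.311040·-0.600000=-0.1866; V=2.922240+0.311040+-0.186624=3.0467

0 0 source 2.4000
1 1 load 4.8000
2 2 source 3.3600
3 3 load 1.9200
4 4 source 2.7840
5 5 load 3.6480
6 6 source 3.1296
7 7 load 2.6112
8 8 source 2.9222
9 9 load 3.2333
10 10 source 3.0467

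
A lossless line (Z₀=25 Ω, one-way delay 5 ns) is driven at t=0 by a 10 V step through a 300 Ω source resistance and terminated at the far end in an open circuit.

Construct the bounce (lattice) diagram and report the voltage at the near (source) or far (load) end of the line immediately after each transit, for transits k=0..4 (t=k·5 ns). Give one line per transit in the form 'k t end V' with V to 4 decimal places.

0 0 source 0.7692
1 5 load 1.5385
2 10 source 2.1893
3 15 load 2.8402
4 20 source 3.3910

Γ_L=1.000000, Γ_S=0.846154; launch V₁=10·25/325=0.769231
k=0 src: V=0.7692
k=1 load: inc=0.769231, refl=0.769231·1.000000=0.7692; V=0.000000+0.769231+0.769231=1.5385
k=2 src: inc=0.769231, refl=0.769231·0.846154=0.6509; V=0.769231+0.769231+0.650888=2.1893
k=3 load: inc=0.650888, refl=0.650888·1.000000=0.6509; V=1.538462+0.650888+0.650888=2.8402
k=4 src: inc=0.650888, refl=0.650888·0.846154=0.5508; V=2.189349+0.650888+0.550751=3.3910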